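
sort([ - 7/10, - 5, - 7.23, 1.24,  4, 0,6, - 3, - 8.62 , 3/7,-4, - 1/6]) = [ - 8.62, - 7.23, - 5, - 4, - 3,  -  7/10, - 1/6 , 0,3/7,1.24, 4 , 6 ]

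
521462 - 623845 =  - 102383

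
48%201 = 48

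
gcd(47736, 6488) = 8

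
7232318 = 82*88199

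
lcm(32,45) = 1440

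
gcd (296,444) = 148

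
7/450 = 7/450 = 0.02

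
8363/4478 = 8363/4478  =  1.87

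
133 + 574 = 707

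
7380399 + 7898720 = 15279119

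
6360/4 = 1590 = 1590.00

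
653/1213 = 653/1213 = 0.54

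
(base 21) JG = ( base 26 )fp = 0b110011111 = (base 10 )415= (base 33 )cj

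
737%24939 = 737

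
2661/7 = 2661/7 = 380.14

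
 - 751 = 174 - 925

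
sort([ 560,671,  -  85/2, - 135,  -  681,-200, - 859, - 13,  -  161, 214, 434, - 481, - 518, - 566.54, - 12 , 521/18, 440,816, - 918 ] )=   [ - 918, - 859, - 681, - 566.54,- 518,  -  481 ,-200 , - 161, - 135, - 85/2, - 13, - 12,521/18 , 214 , 434 , 440 , 560, 671,816 ] 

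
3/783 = 1/261  =  0.00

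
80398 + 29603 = 110001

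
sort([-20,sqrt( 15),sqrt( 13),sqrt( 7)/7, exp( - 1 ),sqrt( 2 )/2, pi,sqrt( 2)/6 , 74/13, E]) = [ - 20,sqrt(2 ) /6,exp (-1),sqrt( 7) /7,sqrt( 2 ) /2, E,pi, sqrt( 13),sqrt( 15),74/13 ]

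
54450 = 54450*1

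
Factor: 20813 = 13^1*1601^1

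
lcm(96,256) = 768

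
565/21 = 565/21 = 26.90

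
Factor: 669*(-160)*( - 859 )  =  2^5*3^1*5^1*223^1*859^1 = 91947360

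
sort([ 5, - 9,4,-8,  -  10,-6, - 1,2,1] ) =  [-10,-9,-8, - 6, - 1,1, 2, 4,5 ] 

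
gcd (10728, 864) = 72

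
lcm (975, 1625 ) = 4875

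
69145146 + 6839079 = 75984225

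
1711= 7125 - 5414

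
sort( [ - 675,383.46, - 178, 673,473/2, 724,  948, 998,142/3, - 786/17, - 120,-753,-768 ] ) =[ - 768, - 753 , - 675, - 178, - 120,-786/17,142/3 , 473/2,383.46, 673,724,948,998 ] 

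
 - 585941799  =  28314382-614256181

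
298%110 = 78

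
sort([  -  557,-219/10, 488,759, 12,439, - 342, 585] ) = [ - 557, - 342, - 219/10, 12,439,488,585,759 ]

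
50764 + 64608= 115372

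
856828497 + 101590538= 958419035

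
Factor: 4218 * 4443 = 2^1*3^2 * 19^1 * 37^1*1481^1 = 18740574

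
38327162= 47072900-8745738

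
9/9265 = 9/9265  =  0.00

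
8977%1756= 197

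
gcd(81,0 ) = 81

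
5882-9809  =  -3927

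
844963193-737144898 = 107818295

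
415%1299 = 415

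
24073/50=481+23/50= 481.46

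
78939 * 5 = 394695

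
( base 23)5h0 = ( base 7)11565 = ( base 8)5734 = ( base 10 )3036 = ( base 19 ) 87F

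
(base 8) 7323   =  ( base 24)6e3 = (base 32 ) 3MJ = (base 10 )3795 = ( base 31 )3TD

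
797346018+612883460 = 1410229478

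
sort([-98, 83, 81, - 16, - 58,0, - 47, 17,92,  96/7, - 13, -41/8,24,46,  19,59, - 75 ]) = [ - 98, - 75, - 58, - 47, - 16, - 13, - 41/8, 0,96/7, 17,19, 24,46 , 59,81,  83, 92] 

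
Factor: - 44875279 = -41^1*1094519^1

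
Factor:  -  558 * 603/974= -3^4*31^1*67^1*487^ (-1) = - 168237/487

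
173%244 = 173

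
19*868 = 16492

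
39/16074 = 13/5358 =0.00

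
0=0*71468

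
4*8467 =33868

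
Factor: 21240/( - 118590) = - 2^2*3^1*67^(-1) = - 12/67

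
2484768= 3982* 624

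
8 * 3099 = 24792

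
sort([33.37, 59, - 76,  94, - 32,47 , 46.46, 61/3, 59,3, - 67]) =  [ - 76,- 67, - 32,  3, 61/3, 33.37, 46.46,47 , 59, 59, 94 ]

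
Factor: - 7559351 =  - 499^1*15149^1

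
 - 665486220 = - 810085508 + 144599288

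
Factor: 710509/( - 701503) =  - 11^( - 1)*73^1 * 9733^1*63773^( - 1)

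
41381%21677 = 19704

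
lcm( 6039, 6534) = 398574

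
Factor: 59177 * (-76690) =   -  4538284130 = -2^1 * 5^1 *17^1*59^2 * 7669^1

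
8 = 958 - 950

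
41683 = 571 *73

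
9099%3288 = 2523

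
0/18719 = 0 = 0.00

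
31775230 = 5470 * 5809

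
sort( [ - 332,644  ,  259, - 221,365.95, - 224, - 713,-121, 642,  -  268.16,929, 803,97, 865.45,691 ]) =[ - 713, - 332 , - 268.16, - 224,  -  221, - 121,97,259,365.95,642 , 644, 691,  803,865.45  ,  929]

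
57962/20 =2898+1/10 = 2898.10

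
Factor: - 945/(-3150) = 3/10 = 2^(-1 )*3^1*5^( - 1) 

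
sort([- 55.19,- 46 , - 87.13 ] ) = [ - 87.13, - 55.19,-46] 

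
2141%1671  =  470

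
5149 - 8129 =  - 2980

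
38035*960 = 36513600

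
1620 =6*270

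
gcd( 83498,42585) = 1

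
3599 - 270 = 3329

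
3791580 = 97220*39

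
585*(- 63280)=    - 37018800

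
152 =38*4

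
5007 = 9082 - 4075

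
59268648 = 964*61482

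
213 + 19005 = 19218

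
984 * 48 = 47232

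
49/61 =49/61 = 0.80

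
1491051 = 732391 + 758660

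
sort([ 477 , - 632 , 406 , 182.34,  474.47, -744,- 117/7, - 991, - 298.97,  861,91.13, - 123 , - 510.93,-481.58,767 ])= [ - 991, - 744,-632, - 510.93 , - 481.58, - 298.97, - 123, - 117/7, 91.13 , 182.34 , 406,474.47, 477,767 , 861] 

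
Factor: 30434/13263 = 2^1*3^ ( - 1)*4421^( - 1) * 15217^1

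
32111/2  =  16055 + 1/2 = 16055.50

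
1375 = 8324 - 6949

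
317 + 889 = 1206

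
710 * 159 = 112890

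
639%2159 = 639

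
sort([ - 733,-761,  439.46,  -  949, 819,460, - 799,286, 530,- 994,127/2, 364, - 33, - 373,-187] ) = [ - 994,  -  949, - 799 , - 761,-733,-373 ,-187, -33,127/2,286, 364,439.46, 460,530,  819]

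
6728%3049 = 630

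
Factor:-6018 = -2^1 * 3^1*17^1 * 59^1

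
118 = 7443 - 7325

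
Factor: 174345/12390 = 197/14= 2^(- 1 )*7^( - 1 ) * 197^1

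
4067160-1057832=3009328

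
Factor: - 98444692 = -2^2*23^1*277^1*3863^1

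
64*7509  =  480576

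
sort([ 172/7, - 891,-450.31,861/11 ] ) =[ - 891, - 450.31,  172/7,861/11] 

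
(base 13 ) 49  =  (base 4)331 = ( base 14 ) 45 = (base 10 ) 61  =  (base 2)111101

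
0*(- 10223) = 0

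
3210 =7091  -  3881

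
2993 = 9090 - 6097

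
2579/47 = 2579/47  =  54.87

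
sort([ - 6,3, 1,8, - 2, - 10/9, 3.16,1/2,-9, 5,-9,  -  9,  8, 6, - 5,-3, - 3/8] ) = [-9, - 9, - 9,-6, - 5, - 3, - 2, - 10/9,-3/8, 1/2, 1,  3, 3.16, 5, 6,8, 8 ] 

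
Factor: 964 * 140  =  134960 = 2^4*5^1*7^1*241^1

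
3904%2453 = 1451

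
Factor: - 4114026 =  - 2^1*3^2*7^1*103^1*317^1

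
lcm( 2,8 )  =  8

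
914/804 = 457/402 = 1.14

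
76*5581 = 424156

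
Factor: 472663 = 19^1 * 24877^1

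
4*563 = 2252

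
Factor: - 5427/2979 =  - 3^2*67^1*331^( - 1) =- 603/331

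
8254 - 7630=624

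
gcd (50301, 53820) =207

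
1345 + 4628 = 5973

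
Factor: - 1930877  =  - 13^1 * 17^1*8737^1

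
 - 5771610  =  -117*49330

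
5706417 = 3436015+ 2270402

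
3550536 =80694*44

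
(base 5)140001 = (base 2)1010111111010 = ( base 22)BDG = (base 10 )5626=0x15fa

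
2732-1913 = 819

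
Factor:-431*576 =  - 2^6*3^2*431^1 =-248256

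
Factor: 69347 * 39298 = 2725198406 = 2^1*7^2 * 31^1 * 401^1 * 2237^1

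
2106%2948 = 2106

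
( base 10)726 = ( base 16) 2D6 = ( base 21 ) 1dc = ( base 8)1326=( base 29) p1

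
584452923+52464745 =636917668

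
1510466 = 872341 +638125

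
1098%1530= 1098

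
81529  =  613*133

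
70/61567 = 70/61567 = 0.00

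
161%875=161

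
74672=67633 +7039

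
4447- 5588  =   - 1141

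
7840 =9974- 2134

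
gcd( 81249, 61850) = 1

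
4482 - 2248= 2234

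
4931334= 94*52461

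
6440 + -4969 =1471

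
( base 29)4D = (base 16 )81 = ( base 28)4h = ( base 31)45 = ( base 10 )129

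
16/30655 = 16/30655 = 0.00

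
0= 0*6420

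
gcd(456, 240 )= 24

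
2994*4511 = 13505934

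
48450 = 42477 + 5973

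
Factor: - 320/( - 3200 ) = 1/10=   2^( - 1) * 5^( - 1) 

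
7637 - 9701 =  - 2064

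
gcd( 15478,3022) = 2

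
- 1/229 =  - 1  +  228/229 = - 0.00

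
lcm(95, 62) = 5890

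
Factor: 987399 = 3^2 * 7^2 * 2239^1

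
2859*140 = 400260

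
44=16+28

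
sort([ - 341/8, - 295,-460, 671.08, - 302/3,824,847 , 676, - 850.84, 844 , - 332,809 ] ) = [ - 850.84, - 460, - 332, - 295, - 302/3, - 341/8,671.08,  676, 809,824,844,847]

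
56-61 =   -  5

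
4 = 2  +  2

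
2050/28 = 73+3/14 = 73.21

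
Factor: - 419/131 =-131^( - 1 )*419^1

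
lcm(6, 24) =24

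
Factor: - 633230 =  - 2^1  *5^1  *  13^1 * 4871^1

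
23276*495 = 11521620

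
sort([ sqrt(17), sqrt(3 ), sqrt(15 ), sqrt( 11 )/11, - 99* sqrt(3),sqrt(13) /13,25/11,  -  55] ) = [-99 * sqrt(3), - 55 , sqrt(13) /13,sqrt( 11)/11, sqrt(3 ), 25/11,sqrt (15 ),sqrt(17)] 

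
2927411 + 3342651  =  6270062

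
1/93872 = 1/93872 = 0.00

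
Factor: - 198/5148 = -2^( - 1)*13^( - 1 )=- 1/26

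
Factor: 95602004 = 2^2*229^1*104369^1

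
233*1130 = 263290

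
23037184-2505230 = 20531954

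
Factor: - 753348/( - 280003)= 2^2*3^1*19^ ( - 1 )*67^1*937^1*14737^( - 1 ) 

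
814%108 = 58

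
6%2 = 0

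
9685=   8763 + 922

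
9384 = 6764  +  2620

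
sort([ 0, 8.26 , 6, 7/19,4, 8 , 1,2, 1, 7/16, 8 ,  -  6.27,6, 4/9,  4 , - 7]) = [ - 7, - 6.27,0,7/19,7/16, 4/9,1, 1,2, 4, 4,6, 6,8,8,8.26 ]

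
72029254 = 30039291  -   -41989963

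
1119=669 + 450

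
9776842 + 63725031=73501873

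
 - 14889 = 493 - 15382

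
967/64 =967/64=15.11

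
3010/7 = 430 =430.00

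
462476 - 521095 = - 58619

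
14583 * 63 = 918729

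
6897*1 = 6897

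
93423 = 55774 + 37649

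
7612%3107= 1398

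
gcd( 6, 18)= 6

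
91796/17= 5399 + 13/17 =5399.76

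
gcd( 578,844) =2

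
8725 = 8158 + 567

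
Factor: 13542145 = 5^1*2708429^1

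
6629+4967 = 11596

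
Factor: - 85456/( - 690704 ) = 109^1*881^( -1) = 109/881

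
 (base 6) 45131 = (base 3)22200001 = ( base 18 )1191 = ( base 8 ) 14257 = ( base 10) 6319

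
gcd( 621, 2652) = 3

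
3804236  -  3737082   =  67154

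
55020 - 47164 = 7856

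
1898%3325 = 1898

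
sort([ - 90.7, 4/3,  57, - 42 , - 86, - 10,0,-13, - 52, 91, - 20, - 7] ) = [ - 90.7, -86 , - 52, - 42, - 20, - 13,-10, - 7, 0,4/3 , 57, 91]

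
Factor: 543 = 3^1*181^1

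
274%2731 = 274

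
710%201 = 107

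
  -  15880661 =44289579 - 60170240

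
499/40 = 499/40=12.47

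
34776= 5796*6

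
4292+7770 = 12062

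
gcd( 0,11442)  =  11442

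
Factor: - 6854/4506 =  - 3427/2253= - 3^( - 1)*23^1 * 149^1*751^( - 1 ) 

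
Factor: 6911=6911^1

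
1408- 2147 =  -739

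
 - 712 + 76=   -  636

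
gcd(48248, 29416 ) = 8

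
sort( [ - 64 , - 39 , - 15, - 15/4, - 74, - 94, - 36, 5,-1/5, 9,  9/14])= [ - 94 , - 74 , - 64, - 39, - 36, - 15, - 15/4, - 1/5,  9/14,5 , 9] 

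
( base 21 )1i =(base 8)47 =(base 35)14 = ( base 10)39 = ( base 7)54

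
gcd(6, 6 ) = 6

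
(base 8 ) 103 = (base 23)2L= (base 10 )67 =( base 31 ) 25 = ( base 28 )2B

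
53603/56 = 957+11/56 = 957.20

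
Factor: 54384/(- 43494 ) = -824/659= -  2^3 * 103^1*659^(-1 ) 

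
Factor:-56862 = -2^1*3^7 *13^1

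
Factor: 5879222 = 2^1*83^1*107^1*331^1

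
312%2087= 312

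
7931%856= 227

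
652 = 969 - 317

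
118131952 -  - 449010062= 567142014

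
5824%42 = 28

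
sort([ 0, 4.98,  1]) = [ 0,1, 4.98]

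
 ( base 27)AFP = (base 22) fkk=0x1E28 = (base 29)956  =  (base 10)7720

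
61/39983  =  61/39983 =0.00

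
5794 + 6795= 12589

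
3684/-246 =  - 614/41 =-  14.98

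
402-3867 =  - 3465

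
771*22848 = 17615808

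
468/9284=117/2321 = 0.05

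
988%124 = 120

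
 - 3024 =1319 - 4343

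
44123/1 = 44123 = 44123.00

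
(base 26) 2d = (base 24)2H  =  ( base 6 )145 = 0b1000001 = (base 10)65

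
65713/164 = 400+113/164 = 400.69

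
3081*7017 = 21619377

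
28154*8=225232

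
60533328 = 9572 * 6324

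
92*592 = 54464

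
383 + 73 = 456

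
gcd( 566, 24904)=566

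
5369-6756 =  - 1387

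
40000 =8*5000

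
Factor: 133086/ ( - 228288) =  - 2^( - 5) * 29^( - 1 )*541^1 = - 541/928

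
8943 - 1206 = 7737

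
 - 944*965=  - 910960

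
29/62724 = 29/62724= 0.00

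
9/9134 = 9/9134 = 0.00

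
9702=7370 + 2332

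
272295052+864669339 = 1136964391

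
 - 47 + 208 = 161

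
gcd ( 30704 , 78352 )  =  16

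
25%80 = 25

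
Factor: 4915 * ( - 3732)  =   - 18342780 = - 2^2 *3^1*5^1  *  311^1*983^1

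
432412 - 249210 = 183202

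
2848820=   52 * 54785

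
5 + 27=32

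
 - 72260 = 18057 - 90317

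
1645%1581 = 64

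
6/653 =6/653 = 0.01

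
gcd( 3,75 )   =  3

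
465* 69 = 32085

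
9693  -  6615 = 3078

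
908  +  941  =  1849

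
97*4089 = 396633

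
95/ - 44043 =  - 95/44043 = -  0.00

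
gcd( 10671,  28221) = 3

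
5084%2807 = 2277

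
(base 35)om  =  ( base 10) 862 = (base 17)2gc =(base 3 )1011221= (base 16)35e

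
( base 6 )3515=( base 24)1an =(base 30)RT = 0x347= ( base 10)839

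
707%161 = 63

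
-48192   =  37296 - 85488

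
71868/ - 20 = -3594 + 3/5 = - 3593.40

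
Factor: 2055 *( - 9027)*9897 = -183594150045 = -3^4*5^1*17^1*59^1*137^1  *3299^1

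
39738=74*537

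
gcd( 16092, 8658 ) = 18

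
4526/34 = 133 + 2/17 = 133.12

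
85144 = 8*10643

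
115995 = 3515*33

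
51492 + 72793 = 124285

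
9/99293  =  9/99293 =0.00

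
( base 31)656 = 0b1011100100111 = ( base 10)5927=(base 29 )71B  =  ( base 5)142202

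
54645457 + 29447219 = 84092676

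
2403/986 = 2 + 431/986  =  2.44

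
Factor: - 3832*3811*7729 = -112872399208 =- 2^3*37^1*59^1*103^1 * 131^1 * 479^1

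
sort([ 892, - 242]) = [ - 242, 892 ]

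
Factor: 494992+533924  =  2^2 * 3^3*7^1*1361^1=1028916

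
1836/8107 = 1836/8107 = 0.23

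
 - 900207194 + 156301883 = - 743905311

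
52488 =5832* 9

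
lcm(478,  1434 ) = 1434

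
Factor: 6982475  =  5^2*29^1*9631^1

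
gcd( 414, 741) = 3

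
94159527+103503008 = 197662535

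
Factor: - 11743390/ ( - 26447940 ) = 2^( - 1 )*3^ ( - 2)*146933^( - 1 )*1174339^1=1174339/2644794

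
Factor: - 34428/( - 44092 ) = 3^1*19^1*73^( - 1 ) = 57/73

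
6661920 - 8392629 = -1730709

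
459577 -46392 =413185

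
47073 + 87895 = 134968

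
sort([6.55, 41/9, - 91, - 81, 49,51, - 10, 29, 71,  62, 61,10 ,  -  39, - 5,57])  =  [-91,-81, - 39, - 10, - 5,  41/9, 6.55,  10,29, 49,51,57,61 , 62, 71 ]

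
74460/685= 14892/137 = 108.70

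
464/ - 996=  - 116/249 = -0.47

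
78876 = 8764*9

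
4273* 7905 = 33778065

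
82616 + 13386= 96002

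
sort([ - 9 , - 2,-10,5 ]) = [-10, - 9, - 2,5 ] 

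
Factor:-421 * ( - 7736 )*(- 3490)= - 11366427440  =  - 2^4*5^1 * 349^1*421^1 *967^1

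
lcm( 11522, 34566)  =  34566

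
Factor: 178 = 2^1 * 89^1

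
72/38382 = 12/6397 = 0.00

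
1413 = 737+676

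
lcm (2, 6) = 6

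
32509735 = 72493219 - 39983484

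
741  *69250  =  51314250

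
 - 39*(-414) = 16146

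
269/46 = 5+39/46 = 5.85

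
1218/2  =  609 = 609.00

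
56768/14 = 4054+6/7 = 4054.86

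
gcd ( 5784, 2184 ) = 24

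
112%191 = 112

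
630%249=132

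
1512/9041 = 1512/9041 =0.17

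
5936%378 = 266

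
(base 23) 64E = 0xcd0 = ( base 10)3280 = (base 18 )a24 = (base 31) 3cp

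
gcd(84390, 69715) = 5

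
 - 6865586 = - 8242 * 833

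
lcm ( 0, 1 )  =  0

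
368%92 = 0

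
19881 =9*2209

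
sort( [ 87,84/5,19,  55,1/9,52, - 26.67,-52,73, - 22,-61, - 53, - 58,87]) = [ - 61, - 58,-53, - 52, - 26.67 ,-22,1/9,84/5,19,52, 55,73,87, 87]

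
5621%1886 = 1849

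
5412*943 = 5103516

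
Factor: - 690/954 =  - 115/159=- 3^( -1)*5^1*23^1*53^( - 1)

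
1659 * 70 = 116130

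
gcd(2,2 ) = 2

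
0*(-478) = 0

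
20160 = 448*45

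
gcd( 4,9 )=1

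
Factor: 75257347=11^1*19^1*61^1*5903^1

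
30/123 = 10/41= 0.24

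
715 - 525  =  190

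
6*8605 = 51630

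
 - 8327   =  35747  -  44074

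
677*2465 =1668805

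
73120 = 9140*8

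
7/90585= 7/90585 = 0.00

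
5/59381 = 5/59381 = 0.00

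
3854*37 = 142598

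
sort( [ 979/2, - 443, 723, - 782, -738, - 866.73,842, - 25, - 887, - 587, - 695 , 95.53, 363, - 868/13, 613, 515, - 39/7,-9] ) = [ - 887, - 866.73 , -782 , - 738, - 695, - 587, - 443,  -  868/13, - 25, - 9,  -  39/7,95.53, 363, 979/2,  515, 613, 723, 842]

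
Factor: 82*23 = 1886 = 2^1*23^1* 41^1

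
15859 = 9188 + 6671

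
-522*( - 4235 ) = 2210670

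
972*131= 127332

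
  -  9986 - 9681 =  - 19667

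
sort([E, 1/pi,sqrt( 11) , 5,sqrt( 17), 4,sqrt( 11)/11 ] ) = [sqrt ( 11)/11, 1/pi,E,  sqrt(11)  ,  4, sqrt(17),5]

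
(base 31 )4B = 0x87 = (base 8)207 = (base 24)5F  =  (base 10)135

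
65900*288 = 18979200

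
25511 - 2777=22734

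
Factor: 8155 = 5^1*7^1*233^1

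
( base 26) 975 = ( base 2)1100001111111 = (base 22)CL1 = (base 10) 6271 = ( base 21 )e4d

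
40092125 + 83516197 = 123608322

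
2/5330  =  1/2665 = 0.00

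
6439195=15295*421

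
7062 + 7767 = 14829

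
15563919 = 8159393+7404526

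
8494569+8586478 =17081047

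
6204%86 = 12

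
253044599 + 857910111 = 1110954710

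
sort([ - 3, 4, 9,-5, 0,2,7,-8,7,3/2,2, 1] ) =[ - 8,-5, - 3, 0, 1, 3/2,2,  2,4, 7,7,9 ] 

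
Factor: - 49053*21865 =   -  1072543845 =- 3^1*5^1*83^1*197^1*4373^1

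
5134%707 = 185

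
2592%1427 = 1165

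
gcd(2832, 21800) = 8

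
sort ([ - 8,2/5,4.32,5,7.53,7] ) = [-8,2/5,4.32 , 5,7,  7.53] 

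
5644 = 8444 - 2800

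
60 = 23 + 37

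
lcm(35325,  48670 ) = 2190150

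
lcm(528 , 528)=528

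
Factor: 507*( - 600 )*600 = -182520000 =- 2^6*3^3*5^4*13^2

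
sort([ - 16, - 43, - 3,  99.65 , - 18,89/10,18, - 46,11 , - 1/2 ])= [ - 46,-43 ,-18, - 16, - 3, - 1/2, 89/10,11,18,99.65]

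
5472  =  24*228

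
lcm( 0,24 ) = 0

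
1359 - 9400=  - 8041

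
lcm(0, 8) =0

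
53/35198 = 53/35198 = 0.00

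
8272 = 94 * 88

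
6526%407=14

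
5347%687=538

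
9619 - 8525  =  1094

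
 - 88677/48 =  - 29559/16  =  - 1847.44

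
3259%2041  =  1218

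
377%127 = 123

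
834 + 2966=3800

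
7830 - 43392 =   -  35562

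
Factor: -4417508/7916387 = -2^2*2767^(- 1 )*2861^( - 1)*1104377^1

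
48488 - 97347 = -48859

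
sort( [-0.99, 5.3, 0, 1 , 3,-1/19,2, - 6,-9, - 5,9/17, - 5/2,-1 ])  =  [ - 9, -6,- 5,  -  5/2, - 1,-0.99,-1/19, 0, 9/17, 1,2,3, 5.3 ] 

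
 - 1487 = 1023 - 2510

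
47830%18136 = 11558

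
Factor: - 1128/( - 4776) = 47^1*199^ ( - 1 )=47/199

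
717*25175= 18050475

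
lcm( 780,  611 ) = 36660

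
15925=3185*5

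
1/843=1/843 = 0.00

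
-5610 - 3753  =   - 9363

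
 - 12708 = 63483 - 76191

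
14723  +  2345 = 17068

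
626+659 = 1285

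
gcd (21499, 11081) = 1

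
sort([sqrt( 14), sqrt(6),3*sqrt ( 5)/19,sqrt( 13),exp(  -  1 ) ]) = [ 3*sqrt( 5 ) /19 , exp( - 1 ), sqrt(6),sqrt( 13 ), sqrt( 14)]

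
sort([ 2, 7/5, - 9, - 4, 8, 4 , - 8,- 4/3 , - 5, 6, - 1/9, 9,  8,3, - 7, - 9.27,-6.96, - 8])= [ - 9.27, - 9,-8,-8,-7, - 6.96,  -  5, - 4,-4/3,-1/9,7/5,2, 3, 4 , 6, 8, 8, 9]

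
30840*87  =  2683080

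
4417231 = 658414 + 3758817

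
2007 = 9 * 223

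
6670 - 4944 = 1726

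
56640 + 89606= 146246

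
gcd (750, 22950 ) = 150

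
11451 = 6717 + 4734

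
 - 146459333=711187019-857646352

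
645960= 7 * 92280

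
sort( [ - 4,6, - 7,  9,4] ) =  [-7, - 4,4, 6,9] 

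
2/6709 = 2/6709 = 0.00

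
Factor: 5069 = 37^1*137^1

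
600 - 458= 142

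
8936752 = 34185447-25248695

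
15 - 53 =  - 38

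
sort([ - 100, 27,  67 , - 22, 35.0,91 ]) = [ - 100,-22,  27,35.0,67,  91] 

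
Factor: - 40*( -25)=1000=   2^3*5^3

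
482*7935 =3824670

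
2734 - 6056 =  - 3322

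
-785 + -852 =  -1637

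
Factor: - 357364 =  - 2^2*7^1*12763^1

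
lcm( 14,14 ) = 14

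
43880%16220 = 11440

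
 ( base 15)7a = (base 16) 73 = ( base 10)115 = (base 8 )163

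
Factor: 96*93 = 8928 = 2^5* 3^2*31^1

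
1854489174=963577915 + 890911259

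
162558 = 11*14778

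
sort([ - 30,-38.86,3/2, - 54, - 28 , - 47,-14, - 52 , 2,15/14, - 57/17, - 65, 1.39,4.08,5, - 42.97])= [ - 65, - 54, - 52, - 47,-42.97, - 38.86 , - 30 , - 28, - 14 , - 57/17, 15/14,  1.39, 3/2,2,4.08 , 5] 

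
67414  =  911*74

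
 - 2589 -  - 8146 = 5557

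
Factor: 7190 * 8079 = 2^1*3^1 * 5^1*719^1*2693^1=58088010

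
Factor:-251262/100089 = -2^1*3^2*47^1*337^( - 1 )=- 846/337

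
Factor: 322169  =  322169^1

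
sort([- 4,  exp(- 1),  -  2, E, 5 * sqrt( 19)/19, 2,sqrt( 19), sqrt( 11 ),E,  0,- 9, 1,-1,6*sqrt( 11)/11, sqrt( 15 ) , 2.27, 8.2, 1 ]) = [- 9, - 4, - 2, - 1, 0,  exp (-1), 1, 1 , 5* sqrt(19) /19, 6*sqrt( 11) /11,2, 2.27, E, E , sqrt( 11),sqrt(15 ), sqrt(19 ), 8.2 ]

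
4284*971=4159764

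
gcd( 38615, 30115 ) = 5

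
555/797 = 555/797 = 0.70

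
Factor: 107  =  107^1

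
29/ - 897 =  - 1 + 868/897 = - 0.03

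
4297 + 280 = 4577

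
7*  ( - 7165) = - 50155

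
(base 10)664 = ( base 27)og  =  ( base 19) 1fi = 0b1010011000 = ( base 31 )ld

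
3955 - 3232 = 723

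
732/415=732/415 = 1.76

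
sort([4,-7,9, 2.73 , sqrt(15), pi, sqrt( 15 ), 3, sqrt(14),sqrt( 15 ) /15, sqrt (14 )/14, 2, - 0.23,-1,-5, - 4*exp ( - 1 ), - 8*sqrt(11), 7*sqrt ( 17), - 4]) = [ - 8*sqrt ( 11),-7 , - 5, - 4, -4*exp( - 1),  -  1,- 0.23, sqrt( 15 ) /15, sqrt(14)/14,2,2.73,3, pi,sqrt( 14), sqrt( 15), sqrt( 15),  4, 9, 7*sqrt( 17)] 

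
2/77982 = 1/38991   =  0.00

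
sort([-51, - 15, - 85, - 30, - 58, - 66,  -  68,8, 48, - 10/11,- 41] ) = [  -  85,-68, -66, - 58,-51,- 41, -30, - 15,-10/11 , 8,48] 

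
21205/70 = 4241/14 = 302.93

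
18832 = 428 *44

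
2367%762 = 81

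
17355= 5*3471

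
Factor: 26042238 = 2^1*3^2*1446791^1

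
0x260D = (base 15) 2D46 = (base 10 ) 9741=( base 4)2120031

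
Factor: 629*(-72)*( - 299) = 13541112 = 2^3*3^2*13^1*17^1*23^1*37^1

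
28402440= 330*86068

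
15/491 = 15/491 = 0.03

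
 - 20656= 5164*( - 4)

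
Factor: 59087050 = 2^1*5^2*11^1*53^1*2027^1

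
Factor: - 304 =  - 2^4 *19^1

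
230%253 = 230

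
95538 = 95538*1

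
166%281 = 166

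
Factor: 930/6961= 2^1*3^1*5^1*31^1*6961^( - 1)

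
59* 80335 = 4739765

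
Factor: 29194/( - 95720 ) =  - 14597/47860 = - 2^ ( - 2)*5^( - 1)*11^1* 1327^1 * 2393^( - 1)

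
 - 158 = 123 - 281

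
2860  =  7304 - 4444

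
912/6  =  152 = 152.00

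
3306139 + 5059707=8365846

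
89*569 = 50641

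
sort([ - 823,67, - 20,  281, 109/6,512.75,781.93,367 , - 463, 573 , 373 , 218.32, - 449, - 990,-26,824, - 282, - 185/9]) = [ - 990, - 823, - 463,- 449, - 282, - 26 , - 185/9, - 20,109/6,67,218.32, 281,367, 373,512.75, 573, 781.93,824 ]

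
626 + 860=1486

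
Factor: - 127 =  - 127^1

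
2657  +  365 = 3022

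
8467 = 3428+5039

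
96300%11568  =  3756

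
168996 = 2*84498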